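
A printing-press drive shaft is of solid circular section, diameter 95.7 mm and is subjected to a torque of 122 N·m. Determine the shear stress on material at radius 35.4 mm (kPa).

J = πd⁴/32 = π(0.0957)⁴/32 = 8.235×10^-6 m⁴.
Shear stress varies linearly with radius: τ = T·r/J = 122.0 × 0.0354 / 8.235×10^-6 = 5.245×10^5 Pa.

524 kPa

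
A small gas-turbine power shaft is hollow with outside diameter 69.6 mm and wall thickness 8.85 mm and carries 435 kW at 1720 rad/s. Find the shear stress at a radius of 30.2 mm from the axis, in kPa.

ω = 1720 rad/s, so T = P/ω = 435×10³ / 1720 = 252.9 N·m.
J = π(d_o⁴ − d_i⁴)/32 = π(0.0696⁴ − 0.0519⁴)/32 = 1.591×10^-6 m⁴.
Shear stress varies linearly with radius: τ = T·r/J = 252.9 × 0.0302 / 1.591×10^-6 = 4.799×10^6 Pa.

4800 kPa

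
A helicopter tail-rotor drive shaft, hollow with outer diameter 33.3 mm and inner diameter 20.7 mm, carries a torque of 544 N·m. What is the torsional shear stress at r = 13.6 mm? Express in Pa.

7.20e7 Pa

J = π(d_o⁴ − d_i⁴)/32 = π(0.0333⁴ − 0.0207⁴)/32 = 1.027×10^-7 m⁴.
Shear stress varies linearly with radius: τ = T·r/J = 544.0 × 0.0136 / 1.027×10^-7 = 7.204×10^7 Pa.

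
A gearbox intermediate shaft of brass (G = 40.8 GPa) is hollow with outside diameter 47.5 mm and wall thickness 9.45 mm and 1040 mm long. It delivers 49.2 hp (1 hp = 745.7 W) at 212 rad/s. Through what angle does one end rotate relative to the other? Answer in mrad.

ω = 212 rad/s, so T = P/ω = 49.2×745.7 / 212.0 = 173.1 N·m.
J = π(d_o⁴ − d_i⁴)/32 = π(0.0475⁴ − 0.0286⁴)/32 = 4.341×10^-7 m⁴.
θ = T·L/(G·J) = 173.1 × 1.04 / (40.8×10⁹ × 4.341×10^-7) = 0.01016 rad.

10.2 mrad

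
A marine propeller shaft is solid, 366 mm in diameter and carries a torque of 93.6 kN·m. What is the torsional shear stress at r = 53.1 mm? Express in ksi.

J = πd⁴/32 = π(0.366)⁴/32 = 1.762×10^-3 m⁴.
Shear stress varies linearly with radius: τ = T·r/J = 93600 × 0.0531 / 1.762×10^-3 = 2.821×10^6 Pa.

0.409 ksi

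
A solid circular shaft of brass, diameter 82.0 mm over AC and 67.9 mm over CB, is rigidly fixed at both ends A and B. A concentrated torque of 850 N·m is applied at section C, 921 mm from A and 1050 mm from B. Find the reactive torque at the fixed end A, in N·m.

602 N·m

Compatibility: T_A·a/J_AC = T_B·b/J_CB with T_A + T_B = T₀.
J_AC = 4.44×10^-6 m⁴, J_CB = 2.09×10^-6 m⁴, so T_A = T₀·(J_AC/a)/((J_AC/a)+(J_CB/b)) = 601.8 N·m, T_B = 248.2 N·m.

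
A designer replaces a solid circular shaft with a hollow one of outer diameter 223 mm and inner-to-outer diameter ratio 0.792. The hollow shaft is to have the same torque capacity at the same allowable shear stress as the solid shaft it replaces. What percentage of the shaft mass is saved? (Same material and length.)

48.0 %

Equal τ_max and T ⇒ the solid shaft needs d_s³ = d_o³(1−k⁴), so d_s = 223·(1−0.792⁴)^(1/3) = 188.8 mm.
Area ratio A_h/A_s = d_o²(1−k²)/d_s² = (1−k²)/(1−k⁴)^(2/3) = 0.5202.
Mass saving = 1 − 0.5202 = 48.0 %.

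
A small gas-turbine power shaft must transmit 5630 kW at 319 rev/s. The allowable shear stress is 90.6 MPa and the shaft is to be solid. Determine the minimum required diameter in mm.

54.0 mm

ω = 2π·319 = 2004 rad/s, so T = P/ω = 5630×10³ / 2004 = 2809 N·m.
For a solid shaft τ_max = 16T/(πd³), so d = (16T/(π τ_allow))^(1/3) = (16·2809/(π·9.06×10^7))^(1/3) = 0.05405 m.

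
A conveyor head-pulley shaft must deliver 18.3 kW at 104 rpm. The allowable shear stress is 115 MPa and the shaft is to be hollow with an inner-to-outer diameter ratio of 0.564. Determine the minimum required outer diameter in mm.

ω = 2π·104/60 = 10.89 rad/s, so T = P/ω = 18.3×10³ / 10.89 = 1680 N·m.
For a hollow shaft with d_i/d_o = 0.564: τ_max = 16T/(π d_o³ (1−k⁴)), so d_o = [16T/(π τ_allow (1−k⁴))]^(1/3) = [16·1680/(π·1.15×10^8·0.8988)]^(1/3) = 0.04358 m.

43.6 mm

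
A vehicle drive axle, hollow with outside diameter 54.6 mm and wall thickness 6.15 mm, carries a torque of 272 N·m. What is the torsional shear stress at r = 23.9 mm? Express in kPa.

J = π(d_o⁴ − d_i⁴)/32 = π(0.0546⁴ − 0.0423⁴)/32 = 5.582×10^-7 m⁴.
Shear stress varies linearly with radius: τ = T·r/J = 272.0 × 0.0239 / 5.582×10^-7 = 1.165×10^7 Pa.

11600 kPa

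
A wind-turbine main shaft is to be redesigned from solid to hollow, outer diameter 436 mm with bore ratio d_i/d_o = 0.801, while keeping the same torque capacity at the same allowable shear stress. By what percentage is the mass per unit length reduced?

Equal τ_max and T ⇒ the solid shaft needs d_s³ = d_o³(1−k⁴), so d_s = 436·(1−0.801⁴)^(1/3) = 365.3 mm.
Area ratio A_h/A_s = d_o²(1−k²)/d_s² = (1−k²)/(1−k⁴)^(2/3) = 0.5104.
Mass saving = 1 − 0.5104 = 49.0 %.

49.0 %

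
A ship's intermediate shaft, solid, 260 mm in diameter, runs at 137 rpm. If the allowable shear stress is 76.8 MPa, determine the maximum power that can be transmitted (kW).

J = πd⁴/32 = π(0.260)⁴/32 = 4.486×10^-4 m⁴.
T_max = τ_allow·J/r = 7.68×10^7 × 4.486×10^-4 / 0.130 = 265000 N·m.
ω = 2π·137/60 = 14.35 rad/s, so P_max = T_max·ω = 3.802×10^6 W.

3800 kW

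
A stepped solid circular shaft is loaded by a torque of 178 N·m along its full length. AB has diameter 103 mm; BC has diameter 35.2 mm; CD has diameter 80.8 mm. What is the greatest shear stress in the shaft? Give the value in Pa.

Under the same torque, τ_max = 16T/(πd³) is largest where d is smallest — segment BC (d = 35.2 mm).
τ_max = 16·178.0/(π·(0.0352)³) = 2.079×10^7 Pa.

2.08e7 Pa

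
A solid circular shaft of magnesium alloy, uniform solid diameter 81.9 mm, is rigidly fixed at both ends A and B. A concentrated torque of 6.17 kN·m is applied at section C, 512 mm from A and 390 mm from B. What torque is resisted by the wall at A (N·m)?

With uniform GJ and both ends fixed, compatibility θ_AC = θ_CB gives T_A·a = T_B·b, together with T_A + T_B = T₀.
T_A = T₀·b/(a+b) = 6170·390/902.0 = 2668 N·m; T_B = 3502 N·m.

2670 N·m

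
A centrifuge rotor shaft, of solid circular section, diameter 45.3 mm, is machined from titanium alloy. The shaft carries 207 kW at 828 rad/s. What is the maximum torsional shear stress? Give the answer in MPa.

ω = 828 rad/s, so T = P/ω = 207×10³ / 828.0 = 250.0 N·m.
J = πd⁴/32 = π(0.0453)⁴/32 = 4.134×10^-7 m⁴.
τ_max = T·r/J = 250.0 × 0.0226 / 4.134×10^-7 = 1.370×10^7 Pa.

13.7 MPa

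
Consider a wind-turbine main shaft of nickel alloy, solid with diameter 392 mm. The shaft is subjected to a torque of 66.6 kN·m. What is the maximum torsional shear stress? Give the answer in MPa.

5.63 MPa

J = πd⁴/32 = π(0.392)⁴/32 = 2.318×10^-3 m⁴.
τ_max = T·r/J = 66600 × 0.196 / 2.318×10^-3 = 5.631×10^6 Pa.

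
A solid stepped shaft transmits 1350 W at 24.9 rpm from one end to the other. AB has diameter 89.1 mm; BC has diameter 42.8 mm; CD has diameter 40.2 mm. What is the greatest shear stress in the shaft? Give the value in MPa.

ω = 2π·24.9/60 = 2.608 rad/s, so T = P/ω = 1350 / 2.608 = 517.7 N·m.
Under the same torque, τ_max = 16T/(πd³) is largest where d is smallest — segment CD (d = 40.2 mm).
τ_max = 16·517.7/(π·(0.0402)³) = 4.059×10^7 Pa.

40.6 MPa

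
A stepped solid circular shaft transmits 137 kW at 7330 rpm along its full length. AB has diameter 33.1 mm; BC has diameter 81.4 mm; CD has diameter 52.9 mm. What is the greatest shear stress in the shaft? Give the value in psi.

ω = 2π·7330/60 = 767.6 rad/s, so T = P/ω = 137×10³ / 767.6 = 178.5 N·m.
Under the same torque, τ_max = 16T/(πd³) is largest where d is smallest — segment AB (d = 33.1 mm).
τ_max = 16·178.5/(π·(0.0331)³) = 2.507×10^7 Pa.

3640 psi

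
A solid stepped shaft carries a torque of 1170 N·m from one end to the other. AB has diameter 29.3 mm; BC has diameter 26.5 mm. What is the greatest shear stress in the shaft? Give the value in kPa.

320000 kPa

Under the same torque, τ_max = 16T/(πd³) is largest where d is smallest — segment BC (d = 26.5 mm).
τ_max = 16·1170/(π·(0.0265)³) = 3.202×10^8 Pa.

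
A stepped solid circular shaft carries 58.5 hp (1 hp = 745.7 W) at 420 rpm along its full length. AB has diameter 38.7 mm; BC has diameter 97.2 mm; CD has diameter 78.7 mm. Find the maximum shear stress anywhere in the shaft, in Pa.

8.72e7 Pa

ω = 2π·420/60 = 43.98 rad/s, so T = P/ω = 58.5×745.7 / 43.98 = 991.8 N·m.
Under the same torque, τ_max = 16T/(πd³) is largest where d is smallest — segment AB (d = 38.7 mm).
τ_max = 16·991.8/(π·(0.0387)³) = 8.715×10^7 Pa.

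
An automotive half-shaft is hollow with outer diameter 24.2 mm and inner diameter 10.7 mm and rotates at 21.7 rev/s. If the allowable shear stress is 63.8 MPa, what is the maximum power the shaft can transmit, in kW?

J = π(d_o⁴ − d_i⁴)/32 = π(0.0242⁴ − 0.0107⁴)/32 = 3.238×10^-8 m⁴.
T_max = τ_allow·J/r = 6.38×10^7 × 3.238×10^-8 / 0.0121 = 170.8 N·m.
ω = 2π·21.7 = 136.3 rad/s, so P_max = T_max·ω = 2.328×10^4 W.

23.3 kW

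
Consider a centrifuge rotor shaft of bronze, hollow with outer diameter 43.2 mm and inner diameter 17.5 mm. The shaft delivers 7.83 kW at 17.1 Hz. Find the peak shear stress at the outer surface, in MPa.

ω = 2π·17.1 = 107.4 rad/s, so T = P/ω = 7.83×10³ / 107.4 = 72.88 N·m.
J = π(d_o⁴ − d_i⁴)/32 = π(0.0432⁴ − 0.0175⁴)/32 = 3.327×10^-7 m⁴.
τ_max = T·r/J = 72.88 × 0.0216 / 3.327×10^-7 = 4.731×10^6 Pa.

4.73 MPa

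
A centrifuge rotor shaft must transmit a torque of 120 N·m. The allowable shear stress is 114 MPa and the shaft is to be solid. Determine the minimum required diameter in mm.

For a solid shaft τ_max = 16T/(πd³), so d = (16T/(π τ_allow))^(1/3) = (16·120.0/(π·1.14×10^8))^(1/3) = 0.01750 m.

17.5 mm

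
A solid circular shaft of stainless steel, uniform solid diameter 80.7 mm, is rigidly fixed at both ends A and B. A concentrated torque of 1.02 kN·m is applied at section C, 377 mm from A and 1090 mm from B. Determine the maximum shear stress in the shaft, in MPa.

7.34 MPa

With uniform GJ and both ends fixed, compatibility θ_AC = θ_CB gives T_A·a = T_B·b, together with T_A + T_B = T₀.
T_A = T₀·b/(a+b) = 1020·1090/1467 = 757.9 N·m; T_B = 262.1 N·m.
τ in each portion: τ_AC = 7.34×10^6 Pa, τ_CB = 2.54×10^6 Pa; maximum is in AC.
τ_max = T_AC·r/J = 757.9·0.0404/4.16×10^-6 = 7.344×10^6 Pa.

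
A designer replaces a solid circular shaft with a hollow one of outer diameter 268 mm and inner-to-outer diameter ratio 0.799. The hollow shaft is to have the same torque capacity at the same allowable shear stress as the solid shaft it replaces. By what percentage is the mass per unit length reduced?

48.7 %

Equal τ_max and T ⇒ the solid shaft needs d_s³ = d_o³(1−k⁴), so d_s = 268·(1−0.799⁴)^(1/3) = 225.1 mm.
Area ratio A_h/A_s = d_o²(1−k²)/d_s² = (1−k²)/(1−k⁴)^(2/3) = 0.5126.
Mass saving = 1 − 0.5126 = 48.7 %.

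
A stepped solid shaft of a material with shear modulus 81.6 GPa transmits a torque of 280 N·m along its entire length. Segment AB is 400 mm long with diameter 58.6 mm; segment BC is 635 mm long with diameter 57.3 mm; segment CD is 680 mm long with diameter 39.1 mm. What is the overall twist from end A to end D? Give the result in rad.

0.0134 rad

J_AB = π(0.0586)⁴/32 = 1.16×10^-6 m⁴; J_BC = π(0.0573)⁴/32 = 1.06×10^-6 m⁴; J_CD = π(0.0391)⁴/32 = 2.29×10^-7 m⁴.
θ = (T/G)·Σ L_i/J_i = (280.0/81.6×10⁹)·(0.400/1.16×10^-6 + 0.635/1.06×10^-6 + 0.680/2.29×10^-7) = 0.01341 rad.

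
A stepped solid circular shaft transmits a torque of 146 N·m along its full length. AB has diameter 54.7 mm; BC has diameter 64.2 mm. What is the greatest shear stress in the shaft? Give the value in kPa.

Under the same torque, τ_max = 16T/(πd³) is largest where d is smallest — segment AB (d = 54.7 mm).
τ_max = 16·146.0/(π·(0.0547)³) = 4.543×10^6 Pa.

4540 kPa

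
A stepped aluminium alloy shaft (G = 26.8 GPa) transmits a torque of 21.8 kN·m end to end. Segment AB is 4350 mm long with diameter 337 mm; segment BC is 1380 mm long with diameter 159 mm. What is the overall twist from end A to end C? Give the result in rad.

J_AB = π(0.337)⁴/32 = 1.27×10^-3 m⁴; J_BC = π(0.159)⁴/32 = 6.27×10^-5 m⁴.
θ = (T/G)·Σ L_i/J_i = (21800/26.8×10⁹)·(4.35/1.27×10^-3 + 1.38/6.27×10^-5) = 0.02068 rad.

0.0207 rad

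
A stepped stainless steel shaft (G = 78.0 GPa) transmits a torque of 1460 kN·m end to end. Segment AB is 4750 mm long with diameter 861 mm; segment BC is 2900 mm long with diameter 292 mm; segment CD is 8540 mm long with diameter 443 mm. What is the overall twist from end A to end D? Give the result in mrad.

120 mrad

J_AB = π(0.861)⁴/32 = 0.0540 m⁴; J_BC = π(0.292)⁴/32 = 7.14×10^-4 m⁴; J_CD = π(0.443)⁴/32 = 3.78×10^-3 m⁴.
θ = (T/G)·Σ L_i/J_i = (1.460e6/78.0×10⁹)·(4.75/0.0540 + 2.90/7.14×10^-4 + 8.54/3.78×10^-3) = 0.1200 rad.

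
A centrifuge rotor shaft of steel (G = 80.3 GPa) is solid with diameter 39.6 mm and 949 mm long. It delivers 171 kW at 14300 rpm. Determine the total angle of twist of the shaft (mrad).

5.59 mrad

ω = 2π·14300/60 = 1497 rad/s, so T = P/ω = 171×10³ / 1497 = 114.2 N·m.
J = πd⁴/32 = π(0.0396)⁴/32 = 2.414×10^-7 m⁴.
θ = T·L/(G·J) = 114.2 × 0.949 / (80.3×10⁹ × 2.414×10^-7) = 5.590×10^-3 rad.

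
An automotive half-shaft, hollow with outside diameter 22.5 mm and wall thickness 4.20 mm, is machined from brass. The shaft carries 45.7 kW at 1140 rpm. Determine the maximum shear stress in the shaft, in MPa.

ω = 2π·1140/60 = 119.4 rad/s, so T = P/ω = 45.7×10³ / 119.4 = 382.8 N·m.
J = π(d_o⁴ − d_i⁴)/32 = π(0.0225⁴ − 0.0141⁴)/32 = 2.128×10^-8 m⁴.
τ_max = T·r/J = 382.8 × 0.0112 / 2.128×10^-8 = 2.024×10^8 Pa.

202 MPa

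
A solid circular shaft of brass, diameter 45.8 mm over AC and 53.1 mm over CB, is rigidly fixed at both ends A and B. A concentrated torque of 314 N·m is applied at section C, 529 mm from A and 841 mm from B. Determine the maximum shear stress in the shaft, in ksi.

1.13 ksi

Compatibility: T_A·a/J_AC = T_B·b/J_CB with T_A + T_B = T₀.
J_AC = 4.32×10^-7 m⁴, J_CB = 7.81×10^-7 m⁴, so T_A = T₀·(J_AC/a)/((J_AC/a)+(J_CB/b)) = 147.0 N·m, T_B = 167.0 N·m.
τ in each portion: τ_AC = 7.79×10^6 Pa, τ_CB = 5.68×10^6 Pa; maximum is in AC.
τ_max = T_AC·r/J = 147.0·0.0229/4.32×10^-7 = 7.791×10^6 Pa.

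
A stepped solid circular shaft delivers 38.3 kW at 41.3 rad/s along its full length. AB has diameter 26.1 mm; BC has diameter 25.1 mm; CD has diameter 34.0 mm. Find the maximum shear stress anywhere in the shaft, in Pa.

ω = 41.3 rad/s, so T = P/ω = 38.3×10³ / 41.30 = 927.4 N·m.
Under the same torque, τ_max = 16T/(πd³) is largest where d is smallest — segment BC (d = 25.1 mm).
τ_max = 16·927.4/(π·(0.0251)³) = 2.987×10^8 Pa.

2.99e8 Pa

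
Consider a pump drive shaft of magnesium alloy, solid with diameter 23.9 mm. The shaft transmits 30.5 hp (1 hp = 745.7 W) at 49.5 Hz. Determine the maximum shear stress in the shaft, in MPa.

27.3 MPa

ω = 2π·49.5 = 311.0 rad/s, so T = P/ω = 30.5×745.7 / 311.0 = 73.13 N·m.
J = πd⁴/32 = π(0.0239)⁴/32 = 3.203×10^-8 m⁴.
τ_max = T·r/J = 73.13 × 0.0119 / 3.203×10^-8 = 2.728×10^7 Pa.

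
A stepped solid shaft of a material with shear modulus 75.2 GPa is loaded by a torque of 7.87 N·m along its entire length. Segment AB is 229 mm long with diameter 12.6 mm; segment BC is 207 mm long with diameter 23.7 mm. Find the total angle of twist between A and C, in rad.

J_AB = π(0.0126)⁴/32 = 2.47×10^-9 m⁴; J_BC = π(0.0237)⁴/32 = 3.10×10^-8 m⁴.
θ = (T/G)·Σ L_i/J_i = (7.870/75.2×10⁹)·(0.229/2.47×10^-9 + 0.207/3.10×10^-8) = 0.01038 rad.

0.0104 rad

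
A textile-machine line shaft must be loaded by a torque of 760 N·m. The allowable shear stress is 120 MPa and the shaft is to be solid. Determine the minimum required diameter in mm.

31.8 mm

For a solid shaft τ_max = 16T/(πd³), so d = (16T/(π τ_allow))^(1/3) = (16·760.0/(π·1.20×10^8))^(1/3) = 0.03183 m.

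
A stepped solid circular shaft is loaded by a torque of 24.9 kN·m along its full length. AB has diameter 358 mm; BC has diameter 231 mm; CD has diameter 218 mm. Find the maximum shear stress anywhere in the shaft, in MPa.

Under the same torque, τ_max = 16T/(πd³) is largest where d is smallest — segment CD (d = 218 mm).
τ_max = 16·24900/(π·(0.218)³) = 1.224×10^7 Pa.

12.2 MPa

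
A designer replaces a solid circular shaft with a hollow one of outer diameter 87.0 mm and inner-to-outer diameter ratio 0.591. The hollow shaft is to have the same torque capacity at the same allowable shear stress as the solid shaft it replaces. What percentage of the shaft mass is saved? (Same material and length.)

Equal τ_max and T ⇒ the solid shaft needs d_s³ = d_o³(1−k⁴), so d_s = 87.0·(1−0.591⁴)^(1/3) = 83.31 mm.
Area ratio A_h/A_s = d_o²(1−k²)/d_s² = (1−k²)/(1−k⁴)^(2/3) = 0.7097.
Mass saving = 1 − 0.7097 = 29.0 %.

29.0 %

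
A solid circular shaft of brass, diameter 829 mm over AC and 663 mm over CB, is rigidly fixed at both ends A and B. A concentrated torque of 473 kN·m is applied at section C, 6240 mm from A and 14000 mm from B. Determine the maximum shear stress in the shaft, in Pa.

3.58e6 Pa

Compatibility: T_A·a/J_AC = T_B·b/J_CB with T_A + T_B = T₀.
J_AC = 0.0464 m⁴, J_CB = 0.0190 m⁴, so T_A = T₀·(J_AC/a)/((J_AC/a)+(J_CB/b)) = 400100 N·m, T_B = 72950 N·m.
τ in each portion: τ_AC = 3.58×10^6 Pa, τ_CB = 1.27×10^6 Pa; maximum is in AC.
τ_max = T_AC·r/J = 400100·0.414/0.0464 = 3.576×10^6 Pa.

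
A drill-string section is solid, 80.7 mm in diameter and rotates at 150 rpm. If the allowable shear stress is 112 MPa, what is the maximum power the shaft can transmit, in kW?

J = πd⁴/32 = π(0.0807)⁴/32 = 4.164×10^-6 m⁴.
T_max = τ_allow·J/r = 1.12×10^8 × 4.164×10^-6 / 0.0404 = 11560 N·m.
ω = 2π·150/60 = 15.71 rad/s, so P_max = T_max·ω = 1.815×10^5 W.

182 kW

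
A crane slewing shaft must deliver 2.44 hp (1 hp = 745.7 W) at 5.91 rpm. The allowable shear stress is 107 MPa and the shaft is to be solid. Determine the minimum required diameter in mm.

51.9 mm

ω = 2π·5.91/60 = 0.6189 rad/s, so T = P/ω = 2.44×745.7 / 0.6189 = 2940 N·m.
For a solid shaft τ_max = 16T/(πd³), so d = (16T/(π τ_allow))^(1/3) = (16·2940/(π·1.07×10^8))^(1/3) = 0.05192 m.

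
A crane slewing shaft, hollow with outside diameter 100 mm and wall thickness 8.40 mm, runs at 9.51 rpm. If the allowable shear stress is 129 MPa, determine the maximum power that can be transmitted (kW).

13.1 kW

J = π(d_o⁴ − d_i⁴)/32 = π(0.100⁴ − 0.0832⁴)/32 = 5.113×10^-6 m⁴.
T_max = τ_allow·J/r = 1.29×10^8 × 5.113×10^-6 / 0.0500 = 13190 N·m.
ω = 2π·9.51/60 = 0.9959 rad/s, so P_max = T_max·ω = 1.314×10^4 W.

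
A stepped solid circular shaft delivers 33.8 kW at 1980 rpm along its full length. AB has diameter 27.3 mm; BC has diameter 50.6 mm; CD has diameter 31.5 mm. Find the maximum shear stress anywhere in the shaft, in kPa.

ω = 2π·1980/60 = 207.3 rad/s, so T = P/ω = 33.8×10³ / 207.3 = 163.0 N·m.
Under the same torque, τ_max = 16T/(πd³) is largest where d is smallest — segment AB (d = 27.3 mm).
τ_max = 16·163.0/(π·(0.0273)³) = 4.080×10^7 Pa.

40800 kPa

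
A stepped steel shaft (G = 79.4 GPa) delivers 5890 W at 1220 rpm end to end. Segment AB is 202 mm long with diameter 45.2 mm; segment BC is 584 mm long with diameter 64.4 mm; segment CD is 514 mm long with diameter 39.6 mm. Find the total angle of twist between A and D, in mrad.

1.72 mrad

ω = 2π·1220/60 = 127.8 rad/s, so T = P/ω = 5890 / 127.8 = 46.10 N·m.
J_AB = π(0.0452)⁴/32 = 4.10×10^-7 m⁴; J_BC = π(0.0644)⁴/32 = 1.69×10^-6 m⁴; J_CD = π(0.0396)⁴/32 = 2.41×10^-7 m⁴.
θ = (T/G)·Σ L_i/J_i = (46.10/79.4×10⁹)·(0.202/4.10×10^-7 + 0.584/1.69×10^-6 + 0.514/2.41×10^-7) = 1.723×10^-3 rad.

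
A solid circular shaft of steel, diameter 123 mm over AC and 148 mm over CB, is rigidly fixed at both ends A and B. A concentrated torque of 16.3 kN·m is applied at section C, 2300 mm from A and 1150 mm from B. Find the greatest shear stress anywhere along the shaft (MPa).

Compatibility: T_A·a/J_AC = T_B·b/J_CB with T_A + T_B = T₀.
J_AC = 2.25×10^-5 m⁴, J_CB = 4.71×10^-5 m⁴, so T_A = T₀·(J_AC/a)/((J_AC/a)+(J_CB/b)) = 3139 N·m, T_B = 13160 N·m.
τ in each portion: τ_AC = 8.59×10^6 Pa, τ_CB = 2.07×10^7 Pa; maximum is in CB.
τ_max = T_CB·r/J = 13160·0.0740/4.71×10^-5 = 2.068×10^7 Pa.

20.7 MPa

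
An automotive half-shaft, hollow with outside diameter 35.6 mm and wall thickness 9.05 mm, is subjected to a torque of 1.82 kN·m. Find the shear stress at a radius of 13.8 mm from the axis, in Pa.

J = π(d_o⁴ − d_i⁴)/32 = π(0.0356⁴ − 0.0175⁴)/32 = 1.485×10^-7 m⁴.
Shear stress varies linearly with radius: τ = T·r/J = 1820 × 0.0138 / 1.485×10^-7 = 1.692×10^8 Pa.

1.69e8 Pa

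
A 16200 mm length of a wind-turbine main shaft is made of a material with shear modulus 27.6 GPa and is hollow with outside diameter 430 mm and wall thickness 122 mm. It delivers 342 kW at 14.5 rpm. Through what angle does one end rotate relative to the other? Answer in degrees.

ω = 2π·14.5/60 = 1.518 rad/s, so T = P/ω = 342×10³ / 1.518 = 225200 N·m.
J = π(d_o⁴ − d_i⁴)/32 = π(0.430⁴ − 0.186⁴)/32 = 3.239×10^-3 m⁴.
θ = T·L/(G·J) = 225200 × 16.2 / (27.6×10⁹ × 3.239×10^-3) = 0.04082 rad.

2.34°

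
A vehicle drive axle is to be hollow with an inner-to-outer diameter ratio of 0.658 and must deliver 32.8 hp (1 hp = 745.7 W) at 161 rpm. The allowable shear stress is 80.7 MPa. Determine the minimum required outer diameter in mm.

ω = 2π·161/60 = 16.86 rad/s, so T = P/ω = 32.8×745.7 / 16.86 = 1451 N·m.
For a hollow shaft with d_i/d_o = 0.658: τ_max = 16T/(π d_o³ (1−k⁴)), so d_o = [16T/(π τ_allow (1−k⁴))]^(1/3) = [16·1451/(π·8.07×10^7·0.8125)]^(1/3) = 0.04830 m.

48.3 mm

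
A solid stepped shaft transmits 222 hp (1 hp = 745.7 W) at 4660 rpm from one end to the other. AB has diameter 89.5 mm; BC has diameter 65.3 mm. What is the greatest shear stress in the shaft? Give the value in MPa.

6.20 MPa

ω = 2π·4660/60 = 488.0 rad/s, so T = P/ω = 222×745.7 / 488.0 = 339.2 N·m.
Under the same torque, τ_max = 16T/(πd³) is largest where d is smallest — segment BC (d = 65.3 mm).
τ_max = 16·339.2/(π·(0.0653)³) = 6.205×10^6 Pa.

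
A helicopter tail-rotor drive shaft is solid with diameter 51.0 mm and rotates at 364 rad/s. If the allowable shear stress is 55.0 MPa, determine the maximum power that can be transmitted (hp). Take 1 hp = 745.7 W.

J = πd⁴/32 = π(0.0510)⁴/32 = 6.642×10^-7 m⁴.
T_max = τ_allow·J/r = 5.50×10^7 × 6.642×10^-7 / 0.0255 = 1433 N·m.
ω = 364 rad/s, so P_max = T_max·ω = 5.214×10^5 W.

699 hp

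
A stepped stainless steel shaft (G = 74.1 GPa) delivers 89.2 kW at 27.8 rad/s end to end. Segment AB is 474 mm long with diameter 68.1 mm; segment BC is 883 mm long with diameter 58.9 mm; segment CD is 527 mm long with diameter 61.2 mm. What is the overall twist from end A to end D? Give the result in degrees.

ω = 27.8 rad/s, so T = P/ω = 89.2×10³ / 27.80 = 3209 N·m.
J_AB = π(0.0681)⁴/32 = 2.11×10^-6 m⁴; J_BC = π(0.0589)⁴/32 = 1.18×10^-6 m⁴; J_CD = π(0.0612)⁴/32 = 1.38×10^-6 m⁴.
θ = (T/G)·Σ L_i/J_i = (3209/74.1×10⁹)·(0.474/2.11×10^-6 + 0.883/1.18×10^-6 + 0.527/1.38×10^-6) = 0.05865 rad.

3.36°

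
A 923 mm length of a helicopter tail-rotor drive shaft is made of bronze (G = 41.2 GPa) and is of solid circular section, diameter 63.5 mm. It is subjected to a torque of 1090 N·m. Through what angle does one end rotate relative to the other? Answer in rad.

J = πd⁴/32 = π(0.0635)⁴/32 = 1.596×10^-6 m⁴.
θ = T·L/(G·J) = 1090 × 0.923 / (41.2×10⁹ × 1.596×10^-6) = 0.01530 rad.

0.0153 rad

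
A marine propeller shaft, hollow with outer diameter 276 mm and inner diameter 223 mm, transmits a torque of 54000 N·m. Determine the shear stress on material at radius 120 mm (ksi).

2.87 ksi

J = π(d_o⁴ − d_i⁴)/32 = π(0.276⁴ − 0.223⁴)/32 = 3.269×10^-4 m⁴.
Shear stress varies linearly with radius: τ = T·r/J = 54000 × 0.120 / 3.269×10^-4 = 1.982×10^7 Pa.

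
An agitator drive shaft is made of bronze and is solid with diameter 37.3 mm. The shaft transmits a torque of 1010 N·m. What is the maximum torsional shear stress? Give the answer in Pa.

J = πd⁴/32 = π(0.0373)⁴/32 = 1.900×10^-7 m⁴.
τ_max = T·r/J = 1010 × 0.0186 / 1.900×10^-7 = 9.912×10^7 Pa.

9.91e7 Pa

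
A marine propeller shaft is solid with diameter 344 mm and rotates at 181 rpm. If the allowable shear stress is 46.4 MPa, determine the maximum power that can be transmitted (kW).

J = πd⁴/32 = π(0.344)⁴/32 = 1.375×10^-3 m⁴.
T_max = τ_allow·J/r = 4.64×10^7 × 1.375×10^-3 / 0.172 = 370900 N·m.
ω = 2π·181/60 = 18.95 rad/s, so P_max = T_max·ω = 7.030×10^6 W.

7030 kW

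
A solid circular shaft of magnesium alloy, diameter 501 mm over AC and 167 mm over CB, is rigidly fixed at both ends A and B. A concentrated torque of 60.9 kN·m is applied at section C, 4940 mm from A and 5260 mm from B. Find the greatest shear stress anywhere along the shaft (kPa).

Compatibility: T_A·a/J_AC = T_B·b/J_CB with T_A + T_B = T₀.
J_AC = 6.19×10^-3 m⁴, J_CB = 7.64×10^-5 m⁴, so T_A = T₀·(J_AC/a)/((J_AC/a)+(J_CB/b)) = 60200 N·m, T_B = 698.0 N·m.
τ in each portion: τ_AC = 2.44×10^6 Pa, τ_CB = 7.63×10^5 Pa; maximum is in AC.
τ_max = T_AC·r/J = 60200·0.251/6.19×10^-3 = 2.438×10^6 Pa.

2440 kPa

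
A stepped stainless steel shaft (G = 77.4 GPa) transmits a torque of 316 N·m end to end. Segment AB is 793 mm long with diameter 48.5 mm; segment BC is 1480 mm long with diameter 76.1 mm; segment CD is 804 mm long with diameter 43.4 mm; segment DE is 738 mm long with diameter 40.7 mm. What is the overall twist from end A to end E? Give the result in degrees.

1.63°

J_AB = π(0.0485)⁴/32 = 5.43×10^-7 m⁴; J_BC = π(0.0761)⁴/32 = 3.29×10^-6 m⁴; J_CD = π(0.0434)⁴/32 = 3.48×10^-7 m⁴; J_DE = π(0.0407)⁴/32 = 2.69×10^-7 m⁴.
θ = (T/G)·Σ L_i/J_i = (316.0/77.4×10⁹)·(0.793/5.43×10^-7 + 1.48/3.29×10^-6 + 0.804/3.48×10^-7 + 0.738/2.69×10^-7) = 0.02840 rad.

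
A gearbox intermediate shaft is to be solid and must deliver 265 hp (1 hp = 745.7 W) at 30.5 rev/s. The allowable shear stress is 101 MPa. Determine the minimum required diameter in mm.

37.3 mm

ω = 2π·30.5 = 191.6 rad/s, so T = P/ω = 265×745.7 / 191.6 = 1031 N·m.
For a solid shaft τ_max = 16T/(πd³), so d = (16T/(π τ_allow))^(1/3) = (16·1031/(π·1.01×10^8))^(1/3) = 0.03732 m.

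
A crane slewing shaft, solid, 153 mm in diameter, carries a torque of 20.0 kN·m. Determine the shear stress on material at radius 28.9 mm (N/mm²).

J = πd⁴/32 = π(0.153)⁴/32 = 5.380×10^-5 m⁴.
Shear stress varies linearly with radius: τ = T·r/J = 20000 × 0.0289 / 5.380×10^-5 = 1.074×10^7 Pa.

10.7 N/mm²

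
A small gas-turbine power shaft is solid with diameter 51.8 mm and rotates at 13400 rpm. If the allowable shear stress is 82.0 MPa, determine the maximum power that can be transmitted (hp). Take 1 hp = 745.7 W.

J = πd⁴/32 = π(0.0518)⁴/32 = 7.068×10^-7 m⁴.
T_max = τ_allow·J/r = 8.20×10^7 × 7.068×10^-7 / 0.0259 = 2238 N·m.
ω = 2π·13400/60 = 1403 rad/s, so P_max = T_max·ω = 3.140×10^6 W.

4210 hp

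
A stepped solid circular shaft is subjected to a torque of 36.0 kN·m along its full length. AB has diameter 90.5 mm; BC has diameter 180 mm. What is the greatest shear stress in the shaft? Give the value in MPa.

247 MPa

Under the same torque, τ_max = 16T/(πd³) is largest where d is smallest — segment AB (d = 90.5 mm).
τ_max = 16·36000/(π·(0.0905)³) = 2.474×10^8 Pa.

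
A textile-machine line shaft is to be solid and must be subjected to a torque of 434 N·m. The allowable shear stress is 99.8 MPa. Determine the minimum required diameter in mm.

28.1 mm

For a solid shaft τ_max = 16T/(πd³), so d = (16T/(π τ_allow))^(1/3) = (16·434.0/(π·9.98×10^7))^(1/3) = 0.02808 m.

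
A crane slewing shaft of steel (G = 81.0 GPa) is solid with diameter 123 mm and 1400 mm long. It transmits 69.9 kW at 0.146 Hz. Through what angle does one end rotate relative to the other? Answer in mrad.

ω = 2π·0.146 = 0.9173 rad/s, so T = P/ω = 69.9×10³ / 0.9173 = 76200 N·m.
J = πd⁴/32 = π(0.123)⁴/32 = 2.247×10^-5 m⁴.
θ = T·L/(G·J) = 76200 × 1.40 / (81.0×10⁹ × 2.247×10^-5) = 0.05861 rad.

58.6 mrad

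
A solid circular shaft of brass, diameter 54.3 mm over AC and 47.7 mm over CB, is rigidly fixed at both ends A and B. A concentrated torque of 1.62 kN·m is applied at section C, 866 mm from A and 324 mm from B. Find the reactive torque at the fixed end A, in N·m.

625 N·m

Compatibility: T_A·a/J_AC = T_B·b/J_CB with T_A + T_B = T₀.
J_AC = 8.53×10^-7 m⁴, J_CB = 5.08×10^-7 m⁴, so T_A = T₀·(J_AC/a)/((J_AC/a)+(J_CB/b)) = 625.1 N·m, T_B = 994.9 N·m.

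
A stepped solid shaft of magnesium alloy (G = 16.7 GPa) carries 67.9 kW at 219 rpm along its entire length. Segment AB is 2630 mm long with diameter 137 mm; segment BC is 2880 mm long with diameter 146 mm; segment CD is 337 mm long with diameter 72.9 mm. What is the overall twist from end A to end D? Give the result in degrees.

2.66°

ω = 2π·219/60 = 22.93 rad/s, so T = P/ω = 67.9×10³ / 22.93 = 2961 N·m.
J_AB = π(0.137)⁴/32 = 3.46×10^-5 m⁴; J_BC = π(0.146)⁴/32 = 4.46×10^-5 m⁴; J_CD = π(0.0729)⁴/32 = 2.77×10^-6 m⁴.
θ = (T/G)·Σ L_i/J_i = (2961/16.7×10⁹)·(2.63/3.46×10^-5 + 2.88/4.46×10^-5 + 0.337/2.77×10^-6) = 0.04648 rad.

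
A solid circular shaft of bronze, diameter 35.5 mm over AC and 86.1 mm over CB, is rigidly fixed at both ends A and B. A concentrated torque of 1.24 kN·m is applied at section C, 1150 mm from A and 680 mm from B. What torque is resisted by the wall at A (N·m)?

Compatibility: T_A·a/J_AC = T_B·b/J_CB with T_A + T_B = T₀.
J_AC = 1.56×10^-7 m⁴, J_CB = 5.40×10^-6 m⁴, so T_A = T₀·(J_AC/a)/((J_AC/a)+(J_CB/b)) = 20.83 N·m, T_B = 1219 N·m.

20.8 N·m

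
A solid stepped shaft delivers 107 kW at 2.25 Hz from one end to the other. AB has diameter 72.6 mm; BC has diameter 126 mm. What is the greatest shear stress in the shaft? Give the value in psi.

ω = 2π·2.25 = 14.14 rad/s, so T = P/ω = 107×10³ / 14.14 = 7569 N·m.
Under the same torque, τ_max = 16T/(πd³) is largest where d is smallest — segment AB (d = 72.6 mm).
τ_max = 16·7569/(π·(0.0726)³) = 1.007×10^8 Pa.

14600 psi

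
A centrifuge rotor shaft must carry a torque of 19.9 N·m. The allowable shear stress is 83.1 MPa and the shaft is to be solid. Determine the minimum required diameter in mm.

For a solid shaft τ_max = 16T/(πd³), so d = (16T/(π τ_allow))^(1/3) = (16·19.90/(π·8.31×10^7))^(1/3) = 0.01068 m.

10.7 mm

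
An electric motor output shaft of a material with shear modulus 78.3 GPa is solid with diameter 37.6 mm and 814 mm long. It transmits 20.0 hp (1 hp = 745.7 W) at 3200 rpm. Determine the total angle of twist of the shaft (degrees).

0.135°

ω = 2π·3200/60 = 335.1 rad/s, so T = P/ω = 20.0×745.7 / 335.1 = 44.51 N·m.
J = πd⁴/32 = π(0.0376)⁴/32 = 1.962×10^-7 m⁴.
θ = T·L/(G·J) = 44.51 × 0.814 / (78.3×10⁹ × 1.962×10^-7) = 2.358×10^-3 rad.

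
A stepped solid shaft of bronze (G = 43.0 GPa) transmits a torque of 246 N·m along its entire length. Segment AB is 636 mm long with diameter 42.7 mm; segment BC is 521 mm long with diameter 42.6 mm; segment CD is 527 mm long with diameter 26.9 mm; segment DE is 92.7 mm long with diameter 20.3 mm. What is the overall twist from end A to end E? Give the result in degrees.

6.35°

J_AB = π(0.0427)⁴/32 = 3.26×10^-7 m⁴; J_BC = π(0.0426)⁴/32 = 3.23×10^-7 m⁴; J_CD = π(0.0269)⁴/32 = 5.14×10^-8 m⁴; J_DE = π(0.0203)⁴/32 = 1.67×10^-8 m⁴.
θ = (T/G)·Σ L_i/J_i = (246.0/43.0×10⁹)·(0.636/3.26×10^-7 + 0.521/3.23×10^-7 + 0.527/5.14×10^-8 + 0.0927/1.67×10^-8) = 0.1108 rad.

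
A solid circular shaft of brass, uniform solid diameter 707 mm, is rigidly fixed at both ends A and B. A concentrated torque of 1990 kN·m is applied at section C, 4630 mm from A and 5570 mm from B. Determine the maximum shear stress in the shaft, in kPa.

15700 kPa

With uniform GJ and both ends fixed, compatibility θ_AC = θ_CB gives T_A·a = T_B·b, together with T_A + T_B = T₀.
T_A = T₀·b/(a+b) = 1.990e6·5570/10200 = 1.087e6 N·m; T_B = 903300 N·m.
τ in each portion: τ_AC = 1.57×10^7 Pa, τ_CB = 1.30×10^7 Pa; maximum is in AC.
τ_max = T_AC·r/J = 1.087e6·0.353/0.0245 = 1.566×10^7 Pa.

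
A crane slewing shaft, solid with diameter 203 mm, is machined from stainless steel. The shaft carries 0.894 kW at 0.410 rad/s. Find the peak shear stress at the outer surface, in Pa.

1.33e6 Pa

ω = 0.410 rad/s, so T = P/ω = 0.894×10³ / 0.4100 = 2180 N·m.
J = πd⁴/32 = π(0.203)⁴/32 = 1.667×10^-4 m⁴.
τ_max = T·r/J = 2180 × 0.102 / 1.667×10^-4 = 1.328×10^6 Pa.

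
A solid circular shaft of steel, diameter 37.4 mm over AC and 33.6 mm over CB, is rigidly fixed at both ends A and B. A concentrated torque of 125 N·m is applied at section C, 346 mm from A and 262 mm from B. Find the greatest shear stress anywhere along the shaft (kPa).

Compatibility: T_A·a/J_AC = T_B·b/J_CB with T_A + T_B = T₀.
J_AC = 1.92×10^-7 m⁴, J_CB = 1.25×10^-7 m⁴, so T_A = T₀·(J_AC/a)/((J_AC/a)+(J_CB/b)) = 67.19 N·m, T_B = 57.81 N·m.
τ in each portion: τ_AC = 6.54×10^6 Pa, τ_CB = 7.76×10^6 Pa; maximum is in CB.
τ_max = T_CB·r/J = 57.81·0.0168/1.25×10^-7 = 7.761×10^6 Pa.

7760 kPa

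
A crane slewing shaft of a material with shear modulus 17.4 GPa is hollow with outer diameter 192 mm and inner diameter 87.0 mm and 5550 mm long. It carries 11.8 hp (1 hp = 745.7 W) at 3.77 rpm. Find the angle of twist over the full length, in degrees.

3.19°

ω = 2π·3.77/60 = 0.3948 rad/s, so T = P/ω = 11.8×745.7 / 0.3948 = 22290 N·m.
J = π(d_o⁴ − d_i⁴)/32 = π(0.192⁴ − 0.0870⁴)/32 = 1.278×10^-4 m⁴.
θ = T·L/(G·J) = 22290 × 5.55 / (17.4×10⁹ × 1.278×10^-4) = 0.05563 rad.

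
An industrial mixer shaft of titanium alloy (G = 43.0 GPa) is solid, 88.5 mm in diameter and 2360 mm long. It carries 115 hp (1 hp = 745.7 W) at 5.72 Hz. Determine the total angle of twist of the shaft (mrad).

ω = 2π·5.72 = 35.94 rad/s, so T = P/ω = 115×745.7 / 35.94 = 2386 N·m.
J = πd⁴/32 = π(0.0885)⁴/32 = 6.022×10^-6 m⁴.
θ = T·L/(G·J) = 2386 × 2.36 / (43.0×10⁹ × 6.022×10^-6) = 0.02174 rad.

21.7 mrad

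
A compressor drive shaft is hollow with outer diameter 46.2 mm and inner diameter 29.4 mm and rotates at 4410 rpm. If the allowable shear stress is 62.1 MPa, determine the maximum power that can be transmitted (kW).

464 kW

J = π(d_o⁴ − d_i⁴)/32 = π(0.0462⁴ − 0.0294⁴)/32 = 3.739×10^-7 m⁴.
T_max = τ_allow·J/r = 6.21×10^7 × 3.739×10^-7 / 0.0231 = 1005 N·m.
ω = 2π·4410/60 = 461.8 rad/s, so P_max = T_max·ω = 4.642×10^5 W.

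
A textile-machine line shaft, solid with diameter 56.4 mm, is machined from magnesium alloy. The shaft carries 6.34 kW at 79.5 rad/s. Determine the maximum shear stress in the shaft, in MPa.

ω = 79.5 rad/s, so T = P/ω = 6.34×10³ / 79.50 = 79.75 N·m.
J = πd⁴/32 = π(0.0564)⁴/32 = 9.934×10^-7 m⁴.
τ_max = T·r/J = 79.75 × 0.0282 / 9.934×10^-7 = 2.264×10^6 Pa.

2.26 MPa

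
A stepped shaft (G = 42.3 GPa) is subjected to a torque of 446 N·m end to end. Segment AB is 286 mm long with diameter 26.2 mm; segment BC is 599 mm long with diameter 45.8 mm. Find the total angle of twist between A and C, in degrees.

J_AB = π(0.0262)⁴/32 = 4.63×10^-8 m⁴; J_BC = π(0.0458)⁴/32 = 4.32×10^-7 m⁴.
θ = (T/G)·Σ L_i/J_i = (446.0/42.3×10⁹)·(0.286/4.63×10^-8 + 0.599/4.32×10^-7) = 0.07981 rad.

4.57°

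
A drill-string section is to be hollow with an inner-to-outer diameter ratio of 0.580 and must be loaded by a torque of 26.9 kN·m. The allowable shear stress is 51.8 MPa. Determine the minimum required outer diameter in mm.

144 mm

For a hollow shaft with d_i/d_o = 0.580: τ_max = 16T/(π d_o³ (1−k⁴)), so d_o = [16T/(π τ_allow (1−k⁴))]^(1/3) = [16·26900/(π·5.18×10^7·0.8868)]^(1/3) = 0.1439 m.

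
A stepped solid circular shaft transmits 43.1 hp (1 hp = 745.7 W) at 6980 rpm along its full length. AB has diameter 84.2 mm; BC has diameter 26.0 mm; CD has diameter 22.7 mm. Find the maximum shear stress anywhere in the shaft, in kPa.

ω = 2π·6980/60 = 730.9 rad/s, so T = P/ω = 43.1×745.7 / 730.9 = 43.97 N·m.
Under the same torque, τ_max = 16T/(πd³) is largest where d is smallest — segment CD (d = 22.7 mm).
τ_max = 16·43.97/(π·(0.0227)³) = 1.914×10^7 Pa.

19100 kPa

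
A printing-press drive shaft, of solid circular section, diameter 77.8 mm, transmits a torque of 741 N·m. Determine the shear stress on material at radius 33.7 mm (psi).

J = πd⁴/32 = π(0.0778)⁴/32 = 3.597×10^-6 m⁴.
Shear stress varies linearly with radius: τ = T·r/J = 741.0 × 0.0337 / 3.597×10^-6 = 6.943×10^6 Pa.

1010 psi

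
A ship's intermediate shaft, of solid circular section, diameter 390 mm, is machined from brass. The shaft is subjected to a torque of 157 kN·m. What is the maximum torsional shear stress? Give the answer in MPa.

13.5 MPa

J = πd⁴/32 = π(0.390)⁴/32 = 2.271×10^-3 m⁴.
τ_max = T·r/J = 157000 × 0.195 / 2.271×10^-3 = 1.348×10^7 Pa.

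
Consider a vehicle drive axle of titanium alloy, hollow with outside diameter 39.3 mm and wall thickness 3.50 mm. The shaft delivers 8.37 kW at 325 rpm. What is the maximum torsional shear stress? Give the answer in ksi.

5.50 ksi

ω = 2π·325/60 = 34.03 rad/s, so T = P/ω = 8.37×10³ / 34.03 = 245.9 N·m.
J = π(d_o⁴ − d_i⁴)/32 = π(0.0393⁴ − 0.0323⁴)/32 = 1.273×10^-7 m⁴.
τ_max = T·r/J = 245.9 × 0.0196 / 1.273×10^-7 = 3.795×10^7 Pa.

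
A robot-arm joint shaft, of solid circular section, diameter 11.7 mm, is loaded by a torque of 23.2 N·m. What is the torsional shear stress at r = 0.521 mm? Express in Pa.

J = πd⁴/32 = π(0.0117)⁴/32 = 1.840×10^-9 m⁴.
Shear stress varies linearly with radius: τ = T·r/J = 23.20 × 5.21e-4 / 1.840×10^-9 = 6.570×10^6 Pa.

6.57e6 Pa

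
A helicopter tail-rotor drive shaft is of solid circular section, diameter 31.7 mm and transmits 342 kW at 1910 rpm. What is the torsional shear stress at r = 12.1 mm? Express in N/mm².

209 N/mm²

ω = 2π·1910/60 = 200.0 rad/s, so T = P/ω = 342×10³ / 200.0 = 1710 N·m.
J = πd⁴/32 = π(0.0317)⁴/32 = 9.914×10^-8 m⁴.
Shear stress varies linearly with radius: τ = T·r/J = 1710 × 0.0121 / 9.914×10^-8 = 2.087×10^8 Pa.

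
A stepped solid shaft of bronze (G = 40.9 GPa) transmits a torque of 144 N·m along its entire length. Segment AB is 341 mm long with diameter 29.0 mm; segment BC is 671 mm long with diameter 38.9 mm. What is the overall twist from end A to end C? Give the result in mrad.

27.8 mrad

J_AB = π(0.0290)⁴/32 = 6.94×10^-8 m⁴; J_BC = π(0.0389)⁴/32 = 2.25×10^-7 m⁴.
θ = (T/G)·Σ L_i/J_i = (144.0/40.9×10⁹)·(0.341/6.94×10^-8 + 0.671/2.25×10^-7) = 0.02780 rad.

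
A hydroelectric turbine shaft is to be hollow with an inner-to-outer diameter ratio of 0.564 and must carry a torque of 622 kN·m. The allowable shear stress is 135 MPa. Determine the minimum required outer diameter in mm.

297 mm

For a hollow shaft with d_i/d_o = 0.564: τ_max = 16T/(π d_o³ (1−k⁴)), so d_o = [16T/(π τ_allow (1−k⁴))]^(1/3) = [16·622000/(π·1.35×10^8·0.8988)]^(1/3) = 0.2967 m.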